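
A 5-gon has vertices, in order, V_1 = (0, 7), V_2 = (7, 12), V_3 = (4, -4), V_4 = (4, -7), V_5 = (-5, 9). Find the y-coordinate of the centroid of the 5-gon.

Apply the shoelace (surveyor's) formula. First the cross-terms c_i = x_i·y_{i+1} − x_{i+1}·y_i:
  -49, -76, -12, 1, -35  ⇒  2A = -171, A = -85.5.
Then Σ (y_i + y_{i+1})·c_i = -1965, so ȳ = -1965 / (6·(-85.5)) = 655/171.

655/171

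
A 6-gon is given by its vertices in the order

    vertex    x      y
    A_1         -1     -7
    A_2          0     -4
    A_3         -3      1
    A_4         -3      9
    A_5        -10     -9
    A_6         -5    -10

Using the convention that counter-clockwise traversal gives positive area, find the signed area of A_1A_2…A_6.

82.5

A_1→A_2: (-1)(-4) − (0)(-7) = 4
A_2→A_3: (0)(1) − (-3)(-4) = -12
A_3→A_4: (-3)(9) − (-3)(1) = -24
A_4→A_5: (-3)(-9) − (-10)(9) = 117
A_5→A_6: (-10)(-10) − (-5)(-9) = 55
A_6→A_1: (-5)(-7) − (-1)(-10) = 25
Σ = 165
Signed area = Σ/2 = 82.5 (positive ⇒ counter-clockwise traversal).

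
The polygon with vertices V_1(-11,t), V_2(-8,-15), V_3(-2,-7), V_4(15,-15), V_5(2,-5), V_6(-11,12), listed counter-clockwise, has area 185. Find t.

4

Write out the shoelace sum; only the two edges meeting at V_1 involve t:
2·Area = [((-11)·t − (-11)·12) + ((-11)·(-15) − (-8)·t)] + 85
       = -3·t + 382 = 370
⇒ t = 4.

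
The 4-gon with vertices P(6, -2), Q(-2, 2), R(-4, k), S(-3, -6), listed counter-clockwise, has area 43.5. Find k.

The doubled signed area Σ (x_i y_{i+1} − x_{i+1} y_i) is linear in k.
With k=0 it equals 82; the coefficient of k is 1 (from the two edges through R).
So 1·k + 82 = 2·43.5 = 87 ⇒ k = 5.

5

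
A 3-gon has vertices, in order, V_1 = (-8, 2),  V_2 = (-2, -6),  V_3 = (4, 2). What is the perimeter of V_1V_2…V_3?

|V_1V_2| = √((6)² + (-8)²) = √100 = 10
|V_2V_3| = √((6)² + (8)²) = √100 = 10
|V_3V_1| = √((-12)² + (0)²) = √144 = 12
Perimeter = 10 + 10 + 12 = 32.

32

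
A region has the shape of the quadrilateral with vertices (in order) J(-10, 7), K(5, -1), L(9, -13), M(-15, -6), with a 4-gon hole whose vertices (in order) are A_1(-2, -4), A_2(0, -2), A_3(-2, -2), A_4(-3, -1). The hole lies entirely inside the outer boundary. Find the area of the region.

244.5

Outer boundary:
Apply Gauss's area formula: 2A = Σ (x_i·y_{i+1} − x_{i+1}·y_i), indices taken mod 4.
Σ = (-25) + (-56) + (-249) + (-165) = -495
Area = |Σ|/2 = 247.5.
Hole:
Σ = (4) + (-4) + (-4) + (10) = 6
Area = |Σ|/2 = 3.
Net area = 247.5 − 3 = 244.5.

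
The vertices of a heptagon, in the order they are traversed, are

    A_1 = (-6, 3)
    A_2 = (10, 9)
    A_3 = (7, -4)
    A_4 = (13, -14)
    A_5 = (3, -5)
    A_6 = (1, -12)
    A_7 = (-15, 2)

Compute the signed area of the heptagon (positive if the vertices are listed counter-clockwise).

Apply the shoelace (surveyor's) formula: 2A = Σ (x_i·y_{i+1} − x_{i+1}·y_i), indices taken mod 7.
Σ = (-84) + (-103) + (-46) + (-23) + (-31) + (-178) + (-33) = -498
Signed area = Σ/2 = -249 (negative ⇒ clockwise traversal).

-249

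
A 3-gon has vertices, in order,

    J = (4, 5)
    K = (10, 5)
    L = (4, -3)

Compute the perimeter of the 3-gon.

24

|JK| = √((6)² + (0)²) = √36 = 6
|KL| = √((-6)² + (-8)²) = √100 = 10
|LJ| = √((0)² + (8)²) = √64 = 8
Perimeter = 6 + 10 + 8 = 24.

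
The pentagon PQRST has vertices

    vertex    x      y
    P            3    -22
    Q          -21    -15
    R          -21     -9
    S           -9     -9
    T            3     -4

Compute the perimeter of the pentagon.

|PQ| = √((-24)² + (7)²) = √625 = 25
|QR| = √((0)² + (6)²) = √36 = 6
|RS| = √((12)² + (0)²) = √144 = 12
|ST| = √((12)² + (5)²) = √169 = 13
|TP| = √((0)² + (-18)²) = √324 = 18
Perimeter = 25 + 6 + 12 + 13 + 18 = 74.

74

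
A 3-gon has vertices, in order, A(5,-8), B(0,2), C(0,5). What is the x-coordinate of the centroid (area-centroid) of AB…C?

5/3

Apply Gauss's area formula. First the cross-terms c_i = x_i·y_{i+1} − x_{i+1}·y_i:
  10, 0, -25  ⇒  2A = -15, A = -7.5.
Then Σ (x_i + x_{i+1})·c_i = -75, so x̄ = -75 / (6·(-7.5)) = 5/3.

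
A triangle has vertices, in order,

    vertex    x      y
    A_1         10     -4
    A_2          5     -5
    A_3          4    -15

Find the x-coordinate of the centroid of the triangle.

19/3

Apply the surveyor's formula. First the cross-terms c_i = x_i·y_{i+1} − x_{i+1}·y_i:
  -30, -55, 134  ⇒  2A = 49, A = 24.5.
Then Σ (x_i + x_{i+1})·c_i = 931, so x̄ = 931 / (6·24.5) = 19/3.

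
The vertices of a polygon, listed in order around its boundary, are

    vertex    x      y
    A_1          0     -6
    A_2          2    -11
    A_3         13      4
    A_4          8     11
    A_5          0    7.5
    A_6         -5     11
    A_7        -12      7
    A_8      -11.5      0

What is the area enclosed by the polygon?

309

Apply the shoelace (surveyor's) formula: 2A = Σ (x_i·y_{i+1} − x_{i+1}·y_i), indices taken mod 8.
Cross-terms: 12, 151, 111, 60, 37.5, 97, 80.5, 69  ⇒  Σ = 618
Area = |Σ|/2 = 309.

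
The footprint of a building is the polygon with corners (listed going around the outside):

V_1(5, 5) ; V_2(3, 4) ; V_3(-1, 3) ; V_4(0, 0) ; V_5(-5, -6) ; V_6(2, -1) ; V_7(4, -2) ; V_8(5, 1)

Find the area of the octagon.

34.5

Apply Gauss's area formula: 2A = Σ (x_i·y_{i+1} − x_{i+1}·y_i), indices taken mod 8.
V_1→V_2: (5)(4) − (3)(5) = 5
V_2→V_3: (3)(3) − (-1)(4) = 13
V_3→V_4: (-1)(0) − (0)(3) = 0
V_4→V_5: (0)(-6) − (-5)(0) = 0
V_5→V_6: (-5)(-1) − (2)(-6) = 17
V_6→V_7: (2)(-2) − (4)(-1) = 0
V_7→V_8: (4)(1) − (5)(-2) = 14
V_8→V_1: (5)(5) − (5)(1) = 20
Σ = 69
Area = |Σ|/2 = 34.5.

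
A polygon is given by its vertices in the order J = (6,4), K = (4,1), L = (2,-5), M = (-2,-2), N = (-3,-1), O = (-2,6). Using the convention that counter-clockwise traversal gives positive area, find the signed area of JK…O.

Apply the surveyor's formula: 2A = Σ (x_i·y_{i+1} − x_{i+1}·y_i), indices taken mod 6.
Σ = (-10) + (-22) + (-14) + (-4) + (-20) + (-44) = -114
Signed area = Σ/2 = -57 (negative ⇒ clockwise traversal).

-57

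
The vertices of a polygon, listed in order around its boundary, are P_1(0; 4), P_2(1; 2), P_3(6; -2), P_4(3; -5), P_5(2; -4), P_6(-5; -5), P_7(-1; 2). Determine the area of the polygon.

46.5

Cross-terms: -4, -14, -24, -2, -30, -15, -4  ⇒  Σ = -93
Area = |Σ|/2 = 46.5.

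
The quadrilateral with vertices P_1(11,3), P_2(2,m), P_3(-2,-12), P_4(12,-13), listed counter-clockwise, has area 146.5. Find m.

The doubled signed area Σ (x_i y_{i+1} − x_{i+1} y_i) is linear in m.
With m=0 it equals 319; the coefficient of m is 13 (from the two edges through P_2).
So 13·m + 319 = 2·146.5 = 293 ⇒ m = -2.

-2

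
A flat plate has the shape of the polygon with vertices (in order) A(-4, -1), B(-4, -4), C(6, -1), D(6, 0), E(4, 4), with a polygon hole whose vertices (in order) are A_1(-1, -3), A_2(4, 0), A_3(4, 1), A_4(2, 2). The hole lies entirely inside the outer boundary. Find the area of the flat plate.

32

Outer boundary:
A→B: (-4)(-4) − (-4)(-1) = 12
B→C: (-4)(-1) − (6)(-4) = 28
C→D: (6)(0) − (6)(-1) = 6
D→E: (6)(4) − (4)(0) = 24
E→A: (4)(-1) − (-4)(4) = 12
Σ = 82
Area = |Σ|/2 = 41.
Hole:
Apply the surveyor's formula: 2A = Σ (x_i·y_{i+1} − x_{i+1}·y_i), indices taken mod 4.
Σ = (12) + (4) + (6) + (-4) = 18
Area = |Σ|/2 = 9.
Net area = 41 − 9 = 32.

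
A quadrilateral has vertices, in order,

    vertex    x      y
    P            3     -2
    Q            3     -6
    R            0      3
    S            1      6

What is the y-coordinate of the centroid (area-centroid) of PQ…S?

Apply Gauss's area formula. First the cross-terms c_i = x_i·y_{i+1} − x_{i+1}·y_i:
  -12, 9, -3, -20  ⇒  2A = -26, A = -13.
Then Σ (y_i + y_{i+1})·c_i = -38, so ȳ = -38 / (6·(-13)) = 19/39.

19/39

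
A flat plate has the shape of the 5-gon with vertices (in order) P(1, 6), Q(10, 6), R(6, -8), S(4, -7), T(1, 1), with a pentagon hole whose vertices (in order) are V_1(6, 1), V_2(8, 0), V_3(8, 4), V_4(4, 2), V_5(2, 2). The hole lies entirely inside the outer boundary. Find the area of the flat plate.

Outer boundary:
Apply Gauss's area formula: 2A = Σ (x_i·y_{i+1} − x_{i+1}·y_i), indices taken mod 5.
P→Q: (1)(6) − (10)(6) = -54
Q→R: (10)(-8) − (6)(6) = -116
R→S: (6)(-7) − (4)(-8) = -10
S→T: (4)(1) − (1)(-7) = 11
T→P: (1)(6) − (1)(1) = 5
Σ = -164
Area = |Σ|/2 = 82.
Hole:
Σ = (-8) + (32) + (0) + (4) + (-10) = 18
Area = |Σ|/2 = 9.
Net area = 82 − 9 = 73.

73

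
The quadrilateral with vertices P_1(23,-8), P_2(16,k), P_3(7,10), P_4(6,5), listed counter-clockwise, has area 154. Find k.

The doubled signed area Σ (x_i y_{i+1} − x_{i+1} y_i) is linear in k.
With k=0 it equals 100; the coefficient of k is 16 (from the two edges through P_2).
So 16·k + 100 = 2·154 = 308 ⇒ k = 13.

13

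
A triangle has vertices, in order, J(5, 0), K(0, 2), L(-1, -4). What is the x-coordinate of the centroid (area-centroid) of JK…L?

4/3

Apply the shoelace (surveyor's) formula. First the cross-terms c_i = x_i·y_{i+1} − x_{i+1}·y_i:
  10, 2, 20  ⇒  2A = 32, A = 16.
Then Σ (x_i + x_{i+1})·c_i = 128, so x̄ = 128 / (6·16) = 4/3.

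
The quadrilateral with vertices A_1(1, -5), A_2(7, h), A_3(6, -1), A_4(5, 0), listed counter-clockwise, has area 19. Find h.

-6

The doubled signed area Σ (x_i y_{i+1} − x_{i+1} y_i) is linear in h.
With h=0 it equals 8; the coefficient of h is -5 (from the two edges through A_2).
So -5·h + 8 = 2·19 = 38 ⇒ h = -6.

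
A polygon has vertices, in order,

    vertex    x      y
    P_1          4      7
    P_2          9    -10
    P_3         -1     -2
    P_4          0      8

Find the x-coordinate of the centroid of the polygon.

187/57

Apply Gauss's area formula. First the cross-terms c_i = x_i·y_{i+1} − x_{i+1}·y_i:
  -103, -28, -8, -32  ⇒  2A = -171, A = -85.5.
Then Σ (x_i + x_{i+1})·c_i = -1683, so x̄ = -1683 / (6·(-85.5)) = 187/57.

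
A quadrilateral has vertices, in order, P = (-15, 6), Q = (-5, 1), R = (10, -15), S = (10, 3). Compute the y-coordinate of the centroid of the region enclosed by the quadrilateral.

Apply the surveyor's formula. First the cross-terms c_i = x_i·y_{i+1} − x_{i+1}·y_i:
  15, 65, 180, 105  ⇒  2A = 365, A = 182.5.
Then Σ (y_i + y_{i+1})·c_i = -2020, so ȳ = -2020 / (6·182.5) = -404/219.

-404/219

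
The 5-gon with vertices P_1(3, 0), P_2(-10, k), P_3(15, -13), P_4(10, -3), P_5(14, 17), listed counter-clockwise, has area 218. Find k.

-5

The doubled signed area Σ (x_i y_{i+1} − x_{i+1} y_i) is linear in k.
With k=0 it equals 376; the coefficient of k is -12 (from the two edges through P_2).
So -12·k + 376 = 2·218 = 436 ⇒ k = -5.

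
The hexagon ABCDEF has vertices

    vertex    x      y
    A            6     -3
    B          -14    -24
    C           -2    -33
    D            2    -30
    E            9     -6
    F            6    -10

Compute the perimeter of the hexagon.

|AB| = √((-20)² + (-21)²) = √841 = 29
|BC| = √((12)² + (-9)²) = √225 = 15
|CD| = √((4)² + (3)²) = √25 = 5
|DE| = √((7)² + (24)²) = √625 = 25
|EF| = √((-3)² + (-4)²) = √25 = 5
|FA| = √((0)² + (7)²) = √49 = 7
Perimeter = 29 + 15 + 5 + 25 + 5 + 7 = 86.

86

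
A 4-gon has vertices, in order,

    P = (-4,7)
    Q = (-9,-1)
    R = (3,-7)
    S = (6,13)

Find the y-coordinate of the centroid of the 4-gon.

80/33

Apply Gauss's area formula. First the cross-terms c_i = x_i·y_{i+1} − x_{i+1}·y_i:
  67, 66, 81, 94  ⇒  2A = 308, A = 154.
Then Σ (y_i + y_{i+1})·c_i = 2240, so ȳ = 2240 / (6·154) = 80/33.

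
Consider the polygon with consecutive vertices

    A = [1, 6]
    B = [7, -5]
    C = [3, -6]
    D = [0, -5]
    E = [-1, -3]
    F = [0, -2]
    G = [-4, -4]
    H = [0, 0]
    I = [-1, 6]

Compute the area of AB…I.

Apply the shoelace formula: 2A = Σ (x_i·y_{i+1} − x_{i+1}·y_i), indices taken mod 9.
Σ = (-47) + (-27) + (-15) + (-5) + (2) + (-8) + (0) + (0) + (-12) = -112
Area = |Σ|/2 = 56.

56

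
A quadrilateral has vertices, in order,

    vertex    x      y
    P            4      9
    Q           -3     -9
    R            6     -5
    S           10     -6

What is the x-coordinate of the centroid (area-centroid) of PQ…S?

1009/282

Apply Gauss's area formula. First the cross-terms c_i = x_i·y_{i+1} − x_{i+1}·y_i:
  -9, 69, 14, 114  ⇒  2A = 188, A = 94.
Then Σ (x_i + x_{i+1})·c_i = 2018, so x̄ = 2018 / (6·94) = 1009/282.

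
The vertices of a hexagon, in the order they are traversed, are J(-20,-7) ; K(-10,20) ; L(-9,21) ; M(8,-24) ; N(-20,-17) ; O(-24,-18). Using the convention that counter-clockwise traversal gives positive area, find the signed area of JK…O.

-654

Σ = (-470) + (-30) + (48) + (-616) + (-48) + (-192) = -1308
Signed area = Σ/2 = -654 (negative ⇒ clockwise traversal).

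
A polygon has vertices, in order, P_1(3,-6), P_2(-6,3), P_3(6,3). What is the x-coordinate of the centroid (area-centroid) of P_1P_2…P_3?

Apply the surveyor's formula. First the cross-terms c_i = x_i·y_{i+1} − x_{i+1}·y_i:
  -27, -36, -45  ⇒  2A = -108, A = -54.
Then Σ (x_i + x_{i+1})·c_i = -324, so x̄ = -324 / (6·(-54)) = 1.

1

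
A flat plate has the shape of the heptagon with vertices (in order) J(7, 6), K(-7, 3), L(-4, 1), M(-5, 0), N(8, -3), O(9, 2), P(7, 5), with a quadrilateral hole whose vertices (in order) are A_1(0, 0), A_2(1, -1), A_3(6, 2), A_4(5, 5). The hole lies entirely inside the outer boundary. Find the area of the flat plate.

70.5

Outer boundary:
Σ = (63) + (5) + (5) + (15) + (43) + (31) + (7) = 169
Area = |Σ|/2 = 84.5.
Hole:
Apply the shoelace (surveyor's) formula: 2A = Σ (x_i·y_{i+1} − x_{i+1}·y_i), indices taken mod 4.
Σ = (0) + (8) + (20) + (0) = 28
Area = |Σ|/2 = 14.
Net area = 84.5 − 14 = 70.5.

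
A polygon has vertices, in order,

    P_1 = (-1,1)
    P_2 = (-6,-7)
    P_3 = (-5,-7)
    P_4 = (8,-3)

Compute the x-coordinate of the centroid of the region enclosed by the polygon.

5/18

Apply the shoelace formula. First the cross-terms c_i = x_i·y_{i+1} − x_{i+1}·y_i:
  13, 7, 71, 5  ⇒  2A = 96, A = 48.
Then Σ (x_i + x_{i+1})·c_i = 80, so x̄ = 80 / (6·48) = 5/18.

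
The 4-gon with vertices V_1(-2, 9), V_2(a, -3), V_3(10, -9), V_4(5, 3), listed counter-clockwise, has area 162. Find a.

The doubled signed area Σ (x_i y_{i+1} − x_{i+1} y_i) is linear in a.
With a=0 it equals 162; the coefficient of a is -18 (from the two edges through V_2).
So -18·a + 162 = 2·162 = 324 ⇒ a = -9.

-9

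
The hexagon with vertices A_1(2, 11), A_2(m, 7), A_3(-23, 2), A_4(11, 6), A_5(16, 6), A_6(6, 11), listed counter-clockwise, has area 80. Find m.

Write out the shoelace sum; only the two edges meeting at A_2 involve m:
2·Area = [(2·7 − m·11) + (m·2 − (-23)·7)] + -6
       = -9·m + 169 = 160
⇒ m = 1.

1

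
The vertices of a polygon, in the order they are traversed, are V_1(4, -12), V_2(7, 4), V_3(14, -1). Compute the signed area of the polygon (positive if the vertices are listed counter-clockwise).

Σ = (100) + (-63) + (-164) = -127
Signed area = Σ/2 = -63.5 (negative ⇒ clockwise traversal).

-63.5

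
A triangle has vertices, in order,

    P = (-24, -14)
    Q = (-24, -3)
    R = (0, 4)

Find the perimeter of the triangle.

|PQ| = √((0)² + (11)²) = √121 = 11
|QR| = √((24)² + (7)²) = √625 = 25
|RP| = √((-24)² + (-18)²) = √900 = 30
Perimeter = 11 + 25 + 30 = 66.

66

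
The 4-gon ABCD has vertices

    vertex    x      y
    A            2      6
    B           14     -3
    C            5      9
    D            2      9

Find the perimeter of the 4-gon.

|AB| = √((12)² + (-9)²) = √225 = 15
|BC| = √((-9)² + (12)²) = √225 = 15
|CD| = √((-3)² + (0)²) = √9 = 3
|DA| = √((0)² + (-3)²) = √9 = 3
Perimeter = 15 + 15 + 3 + 3 = 36.

36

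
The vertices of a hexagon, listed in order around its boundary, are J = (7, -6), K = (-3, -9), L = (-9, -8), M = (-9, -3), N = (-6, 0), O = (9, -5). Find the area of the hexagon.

95

J→K: (7)(-9) − (-3)(-6) = -81
K→L: (-3)(-8) − (-9)(-9) = -57
L→M: (-9)(-3) − (-9)(-8) = -45
M→N: (-9)(0) − (-6)(-3) = -18
N→O: (-6)(-5) − (9)(0) = 30
O→J: (9)(-6) − (7)(-5) = -19
Σ = -190
Area = |Σ|/2 = 95.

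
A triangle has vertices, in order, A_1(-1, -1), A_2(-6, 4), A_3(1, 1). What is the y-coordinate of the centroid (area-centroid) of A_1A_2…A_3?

Apply Gauss's area formula. First the cross-terms c_i = x_i·y_{i+1} − x_{i+1}·y_i:
  -10, -10, 0  ⇒  2A = -20, A = -10.
Then Σ (y_i + y_{i+1})·c_i = -80, so ȳ = -80 / (6·(-10)) = 4/3.

4/3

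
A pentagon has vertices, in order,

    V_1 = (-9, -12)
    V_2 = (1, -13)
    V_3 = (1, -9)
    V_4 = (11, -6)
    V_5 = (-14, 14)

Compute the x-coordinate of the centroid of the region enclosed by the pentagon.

Apply the shoelace (surveyor's) formula. First the cross-terms c_i = x_i·y_{i+1} − x_{i+1}·y_i:
  129, 4, 93, 70, 294  ⇒  2A = 590, A = 295.
Then Σ (x_i + x_{i+1})·c_i = -6880, so x̄ = -6880 / (6·295) = -688/177.

-688/177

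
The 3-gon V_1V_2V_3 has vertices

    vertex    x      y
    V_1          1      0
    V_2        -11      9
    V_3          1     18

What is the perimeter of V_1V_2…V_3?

48

|V_1V_2| = √((-12)² + (9)²) = √225 = 15
|V_2V_3| = √((12)² + (9)²) = √225 = 15
|V_3V_1| = √((0)² + (-18)²) = √324 = 18
Perimeter = 15 + 15 + 18 = 48.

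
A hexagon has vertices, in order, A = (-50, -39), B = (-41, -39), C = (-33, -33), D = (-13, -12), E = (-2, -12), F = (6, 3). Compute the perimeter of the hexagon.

|AB| = √((9)² + (0)²) = √81 = 9
|BC| = √((8)² + (6)²) = √100 = 10
|CD| = √((20)² + (21)²) = √841 = 29
|DE| = √((11)² + (0)²) = √121 = 11
|EF| = √((8)² + (15)²) = √289 = 17
|FA| = √((-56)² + (-42)²) = √4900 = 70
Perimeter = 9 + 10 + 29 + 11 + 17 + 70 = 146.

146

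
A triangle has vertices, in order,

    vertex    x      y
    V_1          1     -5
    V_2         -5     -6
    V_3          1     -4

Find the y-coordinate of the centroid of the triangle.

Apply the shoelace (surveyor's) formula. First the cross-terms c_i = x_i·y_{i+1} − x_{i+1}·y_i:
  -31, 26, -1  ⇒  2A = -6, A = -3.
Then Σ (y_i + y_{i+1})·c_i = 90, so ȳ = 90 / (6·(-3)) = -5.

-5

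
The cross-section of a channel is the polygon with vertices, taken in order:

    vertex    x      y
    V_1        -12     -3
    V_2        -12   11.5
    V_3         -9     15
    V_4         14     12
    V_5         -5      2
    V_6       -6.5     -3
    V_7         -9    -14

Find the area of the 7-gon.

264.75

Apply the shoelace (surveyor's) formula: 2A = Σ (x_i·y_{i+1} − x_{i+1}·y_i), indices taken mod 7.
Σ = (-174) + (-76.5) + (-318) + (88) + (28) + (64) + (-141) = -529.5
Area = |Σ|/2 = 264.75.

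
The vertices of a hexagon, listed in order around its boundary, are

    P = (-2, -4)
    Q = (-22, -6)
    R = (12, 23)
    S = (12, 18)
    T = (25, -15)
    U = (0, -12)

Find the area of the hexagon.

Apply Gauss's area formula: 2A = Σ (x_i·y_{i+1} − x_{i+1}·y_i), indices taken mod 6.
Σ = (-76) + (-434) + (-60) + (-630) + (-300) + (-24) = -1524
Area = |Σ|/2 = 762.

762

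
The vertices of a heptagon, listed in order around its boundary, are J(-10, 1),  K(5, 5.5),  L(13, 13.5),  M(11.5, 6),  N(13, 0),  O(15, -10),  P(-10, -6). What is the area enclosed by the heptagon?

Cross-terms: -60, -4, -77.25, -78, -130, -190, -70  ⇒  Σ = -609.25
Area = |Σ|/2 = 304.625.

304.625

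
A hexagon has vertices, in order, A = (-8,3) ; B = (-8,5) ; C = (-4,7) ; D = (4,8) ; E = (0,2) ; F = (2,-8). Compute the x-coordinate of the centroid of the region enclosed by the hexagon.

Apply the surveyor's formula. First the cross-terms c_i = x_i·y_{i+1} − x_{i+1}·y_i:
  -16, -36, -60, 8, -4, -58  ⇒  2A = -166, A = -83.
Then Σ (x_i + x_{i+1})·c_i = 1060, so x̄ = 1060 / (6·(-83)) = -530/249.

-530/249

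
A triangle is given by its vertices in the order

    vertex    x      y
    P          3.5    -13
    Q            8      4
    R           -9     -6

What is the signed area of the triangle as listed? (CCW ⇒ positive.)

Apply the shoelace formula: 2A = Σ (x_i·y_{i+1} − x_{i+1}·y_i), indices taken mod 3.
Σ = (118) + (-12) + (138) = 244
Signed area = Σ/2 = 122 (positive ⇒ counter-clockwise traversal).

122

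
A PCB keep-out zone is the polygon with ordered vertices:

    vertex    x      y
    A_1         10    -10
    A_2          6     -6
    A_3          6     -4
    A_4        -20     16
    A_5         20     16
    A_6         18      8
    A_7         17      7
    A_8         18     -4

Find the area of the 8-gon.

542

A_1→A_2: (10)(-6) − (6)(-10) = 0
A_2→A_3: (6)(-4) − (6)(-6) = 12
A_3→A_4: (6)(16) − (-20)(-4) = 16
A_4→A_5: (-20)(16) − (20)(16) = -640
A_5→A_6: (20)(8) − (18)(16) = -128
A_6→A_7: (18)(7) − (17)(8) = -10
A_7→A_8: (17)(-4) − (18)(7) = -194
A_8→A_1: (18)(-10) − (10)(-4) = -140
Σ = -1084
Area = |Σ|/2 = 542.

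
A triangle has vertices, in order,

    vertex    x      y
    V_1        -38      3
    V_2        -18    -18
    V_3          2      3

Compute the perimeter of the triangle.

98

|V_1V_2| = √((20)² + (-21)²) = √841 = 29
|V_2V_3| = √((20)² + (21)²) = √841 = 29
|V_3V_1| = √((-40)² + (0)²) = √1600 = 40
Perimeter = 29 + 29 + 40 = 98.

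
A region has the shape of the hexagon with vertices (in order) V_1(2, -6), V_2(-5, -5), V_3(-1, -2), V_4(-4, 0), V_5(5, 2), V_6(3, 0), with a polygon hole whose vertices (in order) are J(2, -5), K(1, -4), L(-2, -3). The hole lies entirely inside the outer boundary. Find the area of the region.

36.5

Outer boundary:
Σ = (-40) + (5) + (-8) + (-8) + (-6) + (-18) = -75
Area = |Σ|/2 = 37.5.
Hole:
Apply the shoelace formula: 2A = Σ (x_i·y_{i+1} − x_{i+1}·y_i), indices taken mod 3.
Σ = (-3) + (-11) + (16) = 2
Area = |Σ|/2 = 1.
Net area = 37.5 − 1 = 36.5.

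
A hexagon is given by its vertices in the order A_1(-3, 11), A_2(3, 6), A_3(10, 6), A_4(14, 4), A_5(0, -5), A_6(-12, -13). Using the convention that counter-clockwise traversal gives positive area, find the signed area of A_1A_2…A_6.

-219

Σ = (-51) + (-42) + (-44) + (-70) + (-60) + (-171) = -438
Signed area = Σ/2 = -219 (negative ⇒ clockwise traversal).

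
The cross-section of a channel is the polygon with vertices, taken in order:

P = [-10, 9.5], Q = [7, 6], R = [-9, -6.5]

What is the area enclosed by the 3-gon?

134.25

Apply Gauss's area formula: 2A = Σ (x_i·y_{i+1} − x_{i+1}·y_i), indices taken mod 3.
Σ = (-126.5) + (8.5) + (-150.5) = -268.5
Area = |Σ|/2 = 134.25.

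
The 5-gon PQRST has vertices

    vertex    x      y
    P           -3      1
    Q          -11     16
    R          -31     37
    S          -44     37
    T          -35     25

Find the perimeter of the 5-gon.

|PQ| = √((-8)² + (15)²) = √289 = 17
|QR| = √((-20)² + (21)²) = √841 = 29
|RS| = √((-13)² + (0)²) = √169 = 13
|ST| = √((9)² + (-12)²) = √225 = 15
|TP| = √((32)² + (-24)²) = √1600 = 40
Perimeter = 17 + 29 + 13 + 15 + 40 = 114.

114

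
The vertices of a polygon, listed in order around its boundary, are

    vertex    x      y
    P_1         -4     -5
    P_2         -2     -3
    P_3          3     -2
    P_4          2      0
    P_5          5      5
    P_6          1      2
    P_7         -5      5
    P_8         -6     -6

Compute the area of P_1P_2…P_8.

57.5

Apply Gauss's area formula: 2A = Σ (x_i·y_{i+1} − x_{i+1}·y_i), indices taken mod 8.
Cross-terms: 2, 13, 4, 10, 5, 15, 60, 6  ⇒  Σ = 115
Area = |Σ|/2 = 57.5.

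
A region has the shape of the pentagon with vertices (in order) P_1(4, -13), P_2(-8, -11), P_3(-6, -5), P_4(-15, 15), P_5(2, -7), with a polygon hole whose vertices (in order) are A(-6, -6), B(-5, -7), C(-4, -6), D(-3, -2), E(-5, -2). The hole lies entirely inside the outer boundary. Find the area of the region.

Outer boundary:
Cross-terms: -148, -26, -165, 75, 2  ⇒  Σ = -262
Area = |Σ|/2 = 131.
Hole:
Apply the surveyor's formula: 2A = Σ (x_i·y_{i+1} − x_{i+1}·y_i), indices taken mod 5.
Cross-terms: 12, 2, -10, -4, 18  ⇒  Σ = 18
Area = |Σ|/2 = 9.
Net area = 131 − 9 = 122.

122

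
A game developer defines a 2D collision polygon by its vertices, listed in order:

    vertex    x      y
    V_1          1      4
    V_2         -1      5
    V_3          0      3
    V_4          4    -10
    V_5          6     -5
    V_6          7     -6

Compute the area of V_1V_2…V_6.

Cross-terms: 9, -3, -12, 40, -1, 34  ⇒  Σ = 67
Area = |Σ|/2 = 33.5.

33.5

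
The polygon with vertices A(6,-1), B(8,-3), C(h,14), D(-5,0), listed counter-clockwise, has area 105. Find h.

The doubled signed area Σ (x_i y_{i+1} − x_{i+1} y_i) is linear in h.
With h=0 it equals 177; the coefficient of h is 3 (from the two edges through C).
So 3·h + 177 = 2·105 = 210 ⇒ h = 11.

11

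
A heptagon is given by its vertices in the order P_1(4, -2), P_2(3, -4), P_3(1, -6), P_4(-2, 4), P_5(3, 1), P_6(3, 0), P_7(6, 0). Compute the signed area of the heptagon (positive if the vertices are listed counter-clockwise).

Cross-terms: -10, -14, -8, -14, -3, 0, -12  ⇒  Σ = -61
Signed area = Σ/2 = -30.5 (negative ⇒ clockwise traversal).

-30.5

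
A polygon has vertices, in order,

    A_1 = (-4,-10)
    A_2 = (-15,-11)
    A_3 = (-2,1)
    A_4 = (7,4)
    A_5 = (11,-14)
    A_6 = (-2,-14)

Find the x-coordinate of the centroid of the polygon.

235/259

Apply Gauss's area formula. First the cross-terms c_i = x_i·y_{i+1} − x_{i+1}·y_i:
  -106, -37, -15, -142, -182, -36  ⇒  2A = -518, A = -259.
Then Σ (x_i + x_{i+1})·c_i = -1410, so x̄ = -1410 / (6·(-259)) = 235/259.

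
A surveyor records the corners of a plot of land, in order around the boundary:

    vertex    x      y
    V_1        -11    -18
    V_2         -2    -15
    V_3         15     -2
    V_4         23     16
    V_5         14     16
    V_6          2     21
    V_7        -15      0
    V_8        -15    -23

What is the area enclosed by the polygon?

863.5

Cross-terms: 129, 229, 286, 144, 262, 315, 345, 17  ⇒  Σ = 1727
Area = |Σ|/2 = 863.5.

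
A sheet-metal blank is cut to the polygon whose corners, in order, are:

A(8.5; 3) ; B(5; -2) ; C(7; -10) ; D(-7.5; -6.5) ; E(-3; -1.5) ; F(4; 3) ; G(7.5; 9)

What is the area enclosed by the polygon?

120.125

Apply the shoelace formula: 2A = Σ (x_i·y_{i+1} − x_{i+1}·y_i), indices taken mod 7.
Cross-terms: -32, -36, -120.5, -8.25, -3, 13.5, -54  ⇒  Σ = -240.25
Area = |Σ|/2 = 120.125.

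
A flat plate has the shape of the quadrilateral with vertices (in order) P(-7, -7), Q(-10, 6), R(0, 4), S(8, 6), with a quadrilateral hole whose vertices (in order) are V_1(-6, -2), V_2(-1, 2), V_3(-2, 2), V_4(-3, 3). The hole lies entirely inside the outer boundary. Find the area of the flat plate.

Outer boundary:
Apply Gauss's area formula: 2A = Σ (x_i·y_{i+1} − x_{i+1}·y_i), indices taken mod 4.
P→Q: (-7)(6) − (-10)(-7) = -112
Q→R: (-10)(4) − (0)(6) = -40
R→S: (0)(6) − (8)(4) = -32
S→P: (8)(-7) − (-7)(6) = -14
Σ = -198
Area = |Σ|/2 = 99.
Hole:
Apply the shoelace formula: 2A = Σ (x_i·y_{i+1} − x_{i+1}·y_i), indices taken mod 4.
Σ = (-14) + (2) + (0) + (24) = 12
Area = |Σ|/2 = 6.
Net area = 99 − 6 = 93.

93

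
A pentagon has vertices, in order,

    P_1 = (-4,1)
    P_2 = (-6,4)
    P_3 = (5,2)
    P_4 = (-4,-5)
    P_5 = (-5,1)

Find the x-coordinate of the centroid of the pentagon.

Apply the shoelace (surveyor's) formula. First the cross-terms c_i = x_i·y_{i+1} − x_{i+1}·y_i:
  -10, -32, -17, -29, -1  ⇒  2A = -89, A = -44.5.
Then Σ (x_i + x_{i+1})·c_i = 385, so x̄ = 385 / (6·(-44.5)) = -385/267.

-385/267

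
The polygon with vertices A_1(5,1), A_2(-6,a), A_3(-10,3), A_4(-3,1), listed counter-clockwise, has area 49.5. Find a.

Write out the shoelace sum; only the two edges meeting at A_2 involve a:
2·Area = [(5·a − (-6)·1) + ((-6)·3 − (-10)·a)] + -9
       = 15·a + -21 = 99
⇒ a = 8.

8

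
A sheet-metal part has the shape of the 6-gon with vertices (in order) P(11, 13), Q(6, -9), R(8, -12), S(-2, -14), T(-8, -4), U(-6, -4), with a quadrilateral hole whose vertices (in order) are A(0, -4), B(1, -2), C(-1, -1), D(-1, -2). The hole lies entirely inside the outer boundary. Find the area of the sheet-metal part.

Outer boundary:
Apply Gauss's area formula: 2A = Σ (x_i·y_{i+1} − x_{i+1}·y_i), indices taken mod 6.
Σ = (-177) + (0) + (-136) + (-104) + (8) + (-34) = -443
Area = |Σ|/2 = 221.5.
Hole:
Apply Gauss's area formula: 2A = Σ (x_i·y_{i+1} − x_{i+1}·y_i), indices taken mod 4.
Σ = (4) + (-3) + (1) + (4) = 6
Area = |Σ|/2 = 3.
Net area = 221.5 − 3 = 218.5.

218.5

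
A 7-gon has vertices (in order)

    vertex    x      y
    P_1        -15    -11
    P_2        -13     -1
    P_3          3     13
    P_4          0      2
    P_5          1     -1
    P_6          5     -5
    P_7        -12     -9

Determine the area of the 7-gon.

199

Σ = (-128) + (-166) + (6) + (-2) + (0) + (-105) + (-3) = -398
Area = |Σ|/2 = 199.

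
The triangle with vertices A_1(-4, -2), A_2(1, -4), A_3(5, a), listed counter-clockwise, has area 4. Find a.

-4

The doubled signed area Σ (x_i y_{i+1} − x_{i+1} y_i) is linear in a.
With a=0 it equals 28; the coefficient of a is 5 (from the two edges through A_3).
So 5·a + 28 = 2·4 = 8 ⇒ a = -4.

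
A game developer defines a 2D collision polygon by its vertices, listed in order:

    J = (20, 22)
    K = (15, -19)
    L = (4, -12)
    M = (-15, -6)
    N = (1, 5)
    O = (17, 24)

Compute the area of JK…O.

Cross-terms: -710, -104, -204, -69, -61, -106  ⇒  Σ = -1254
Area = |Σ|/2 = 627.

627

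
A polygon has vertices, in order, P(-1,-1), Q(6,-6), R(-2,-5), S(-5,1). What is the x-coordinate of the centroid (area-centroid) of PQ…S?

-5/17

Apply the shoelace (surveyor's) formula. First the cross-terms c_i = x_i·y_{i+1} − x_{i+1}·y_i:
  12, -42, -27, 6  ⇒  2A = -51, A = -25.5.
Then Σ (x_i + x_{i+1})·c_i = 45, so x̄ = 45 / (6·(-25.5)) = -5/17.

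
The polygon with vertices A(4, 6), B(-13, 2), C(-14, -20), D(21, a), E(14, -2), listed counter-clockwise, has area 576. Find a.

-11

Write out the shoelace sum; only the two edges meeting at D involve a:
2·Area = [((-14)·a − 21·(-20)) + (21·(-2) − 14·a)] + 466
       = -28·a + 844 = 1152
⇒ a = -11.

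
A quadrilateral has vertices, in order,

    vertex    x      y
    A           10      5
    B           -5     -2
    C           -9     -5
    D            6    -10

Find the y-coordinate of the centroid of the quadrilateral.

-414/131

Apply Gauss's area formula. First the cross-terms c_i = x_i·y_{i+1} − x_{i+1}·y_i:
  5, 7, 120, 130  ⇒  2A = 262, A = 131.
Then Σ (y_i + y_{i+1})·c_i = -2484, so ȳ = -2484 / (6·131) = -414/131.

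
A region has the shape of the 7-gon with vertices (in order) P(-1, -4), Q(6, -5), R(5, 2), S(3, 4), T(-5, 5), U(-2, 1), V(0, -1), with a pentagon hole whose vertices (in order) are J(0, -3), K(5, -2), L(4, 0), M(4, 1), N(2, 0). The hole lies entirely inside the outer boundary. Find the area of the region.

Outer boundary:
Apply Gauss's area formula: 2A = Σ (x_i·y_{i+1} − x_{i+1}·y_i), indices taken mod 7.
Σ = (29) + (37) + (14) + (35) + (5) + (2) + (-1) = 121
Area = |Σ|/2 = 60.5.
Hole:
Σ = (15) + (8) + (4) + (-2) + (-6) = 19
Area = |Σ|/2 = 9.5.
Net area = 60.5 − 9.5 = 51.

51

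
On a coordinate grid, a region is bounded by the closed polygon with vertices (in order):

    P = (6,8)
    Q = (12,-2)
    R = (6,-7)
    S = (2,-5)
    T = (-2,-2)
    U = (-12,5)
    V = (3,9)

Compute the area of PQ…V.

198.5

Σ = (-108) + (-72) + (-16) + (-14) + (-34) + (-123) + (-30) = -397
Area = |Σ|/2 = 198.5.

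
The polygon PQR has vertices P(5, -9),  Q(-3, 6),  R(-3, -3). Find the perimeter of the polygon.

36

|PQ| = √((-8)² + (15)²) = √289 = 17
|QR| = √((0)² + (-9)²) = √81 = 9
|RP| = √((8)² + (-6)²) = √100 = 10
Perimeter = 17 + 9 + 10 = 36.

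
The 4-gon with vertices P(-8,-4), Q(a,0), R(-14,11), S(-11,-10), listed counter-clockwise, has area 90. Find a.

-3

The doubled signed area Σ (x_i y_{i+1} − x_{i+1} y_i) is linear in a.
With a=0 it equals 225; the coefficient of a is 15 (from the two edges through Q).
So 15·a + 225 = 2·90 = 180 ⇒ a = -3.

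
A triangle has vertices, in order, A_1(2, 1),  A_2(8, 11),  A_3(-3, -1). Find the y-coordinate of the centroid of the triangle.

11/3

Apply the shoelace (surveyor's) formula. First the cross-terms c_i = x_i·y_{i+1} − x_{i+1}·y_i:
  14, 25, -1  ⇒  2A = 38, A = 19.
Then Σ (y_i + y_{i+1})·c_i = 418, so ȳ = 418 / (6·19) = 11/3.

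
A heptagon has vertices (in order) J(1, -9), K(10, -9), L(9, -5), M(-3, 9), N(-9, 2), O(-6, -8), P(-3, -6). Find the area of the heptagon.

191

Cross-terms: 81, 31, 66, 75, 84, 12, 33  ⇒  Σ = 382
Area = |Σ|/2 = 191.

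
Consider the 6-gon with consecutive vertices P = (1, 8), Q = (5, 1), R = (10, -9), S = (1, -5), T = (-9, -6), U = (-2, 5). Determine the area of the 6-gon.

132

Cross-terms: -39, -55, -41, -51, -57, -21  ⇒  Σ = -264
Area = |Σ|/2 = 132.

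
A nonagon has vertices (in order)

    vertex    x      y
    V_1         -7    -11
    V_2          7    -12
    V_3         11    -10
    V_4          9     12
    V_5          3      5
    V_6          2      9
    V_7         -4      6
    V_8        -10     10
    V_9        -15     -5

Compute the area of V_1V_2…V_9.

434.5

Apply Gauss's area formula: 2A = Σ (x_i·y_{i+1} − x_{i+1}·y_i), indices taken mod 9.
Σ = (161) + (62) + (222) + (9) + (17) + (48) + (20) + (200) + (130) = 869
Area = |Σ|/2 = 434.5.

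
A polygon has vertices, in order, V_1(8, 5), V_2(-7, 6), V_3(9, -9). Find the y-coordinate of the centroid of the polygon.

2/3

Apply the shoelace (surveyor's) formula. First the cross-terms c_i = x_i·y_{i+1} − x_{i+1}·y_i:
  83, 9, 117  ⇒  2A = 209, A = 104.5.
Then Σ (y_i + y_{i+1})·c_i = 418, so ȳ = 418 / (6·104.5) = 2/3.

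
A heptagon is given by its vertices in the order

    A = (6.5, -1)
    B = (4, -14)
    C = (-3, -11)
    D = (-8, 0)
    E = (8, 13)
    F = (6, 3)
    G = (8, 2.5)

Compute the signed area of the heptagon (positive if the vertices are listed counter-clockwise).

Apply Gauss's area formula: 2A = Σ (x_i·y_{i+1} − x_{i+1}·y_i), indices taken mod 7.
Σ = (-87) + (-86) + (-88) + (-104) + (-54) + (-9) + (-24.25) = -452.25
Signed area = Σ/2 = -226.125 (negative ⇒ clockwise traversal).

-226.125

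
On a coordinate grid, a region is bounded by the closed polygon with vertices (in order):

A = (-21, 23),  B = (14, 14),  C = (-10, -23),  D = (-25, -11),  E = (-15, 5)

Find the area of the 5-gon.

Σ = (-616) + (-182) + (-465) + (-290) + (-240) = -1793
Area = |Σ|/2 = 896.5.

896.5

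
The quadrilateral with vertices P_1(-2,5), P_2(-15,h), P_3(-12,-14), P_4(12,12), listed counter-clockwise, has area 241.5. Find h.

Write out the shoelace sum; only the two edges meeting at P_2 involve h:
2·Area = [((-2)·h − (-15)·5) + ((-15)·(-14) − (-12)·h)] + 108
       = 10·h + 393 = 483
⇒ h = 9.

9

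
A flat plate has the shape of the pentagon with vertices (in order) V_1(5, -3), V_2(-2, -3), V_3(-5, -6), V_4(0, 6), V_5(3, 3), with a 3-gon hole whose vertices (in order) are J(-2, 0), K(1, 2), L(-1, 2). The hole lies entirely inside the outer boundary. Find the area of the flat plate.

46

Outer boundary:
Apply the shoelace formula: 2A = Σ (x_i·y_{i+1} − x_{i+1}·y_i), indices taken mod 5.
Σ = (-21) + (-3) + (-30) + (-18) + (-24) = -96
Area = |Σ|/2 = 48.
Hole:
Apply the shoelace (surveyor's) formula: 2A = Σ (x_i·y_{i+1} − x_{i+1}·y_i), indices taken mod 3.
Cross-terms: -4, 4, 4  ⇒  Σ = 4
Area = |Σ|/2 = 2.
Net area = 48 − 2 = 46.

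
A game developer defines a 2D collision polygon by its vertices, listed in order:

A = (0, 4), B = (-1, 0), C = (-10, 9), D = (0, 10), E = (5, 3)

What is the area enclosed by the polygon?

Cross-terms: 4, -9, -100, -50, 20  ⇒  Σ = -135
Area = |Σ|/2 = 67.5.

67.5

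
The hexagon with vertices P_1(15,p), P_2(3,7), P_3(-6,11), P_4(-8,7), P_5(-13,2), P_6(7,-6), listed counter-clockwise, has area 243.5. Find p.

Write out the shoelace sum; only the two edges meeting at P_1 involve p:
2·Area = [(7·p − 15·(-6)) + (15·7 − 3·p)] + 260
       = 4·p + 455 = 487
⇒ p = 8.

8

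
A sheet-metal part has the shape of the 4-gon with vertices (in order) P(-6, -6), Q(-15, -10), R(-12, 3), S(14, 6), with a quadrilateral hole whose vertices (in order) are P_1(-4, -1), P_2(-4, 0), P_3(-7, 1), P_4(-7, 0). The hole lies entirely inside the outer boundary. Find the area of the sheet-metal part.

Outer boundary:
Apply the shoelace formula: 2A = Σ (x_i·y_{i+1} − x_{i+1}·y_i), indices taken mod 4.
P→Q: (-6)(-10) − (-15)(-6) = -30
Q→R: (-15)(3) − (-12)(-10) = -165
R→S: (-12)(6) − (14)(3) = -114
S→P: (14)(-6) − (-6)(6) = -48
Σ = -357
Area = |Σ|/2 = 178.5.
Hole:
Apply Gauss's area formula: 2A = Σ (x_i·y_{i+1} − x_{i+1}·y_i), indices taken mod 4.
Σ = (-4) + (-4) + (7) + (7) = 6
Area = |Σ|/2 = 3.
Net area = 178.5 − 3 = 175.5.

175.5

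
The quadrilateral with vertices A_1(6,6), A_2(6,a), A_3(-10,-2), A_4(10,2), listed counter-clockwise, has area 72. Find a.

9

The doubled signed area Σ (x_i y_{i+1} − x_{i+1} y_i) is linear in a.
With a=0 it equals 0; the coefficient of a is 16 (from the two edges through A_2).
So 16·a + 0 = 2·72 = 144 ⇒ a = 9.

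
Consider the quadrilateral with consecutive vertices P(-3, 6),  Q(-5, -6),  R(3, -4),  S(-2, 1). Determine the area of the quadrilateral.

36

Σ = (48) + (38) + (-5) + (-9) = 72
Area = |Σ|/2 = 36.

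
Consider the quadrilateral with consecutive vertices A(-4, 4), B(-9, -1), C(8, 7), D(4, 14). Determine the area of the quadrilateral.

Cross-terms: 40, -55, 84, 72  ⇒  Σ = 141
Area = |Σ|/2 = 70.5.

70.5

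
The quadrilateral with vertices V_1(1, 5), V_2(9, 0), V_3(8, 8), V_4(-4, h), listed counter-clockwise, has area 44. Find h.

The doubled signed area Σ (x_i y_{i+1} − x_{i+1} y_i) is linear in h.
With h=0 it equals 39; the coefficient of h is 7 (from the two edges through V_4).
So 7·h + 39 = 2·44 = 88 ⇒ h = 7.

7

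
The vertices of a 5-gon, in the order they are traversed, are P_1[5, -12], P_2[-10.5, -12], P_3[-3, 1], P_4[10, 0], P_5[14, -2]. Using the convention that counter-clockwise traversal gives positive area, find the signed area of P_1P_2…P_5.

Σ = (-186) + (-46.5) + (-10) + (-20) + (-158) = -420.5
Signed area = Σ/2 = -210.25 (negative ⇒ clockwise traversal).

-210.25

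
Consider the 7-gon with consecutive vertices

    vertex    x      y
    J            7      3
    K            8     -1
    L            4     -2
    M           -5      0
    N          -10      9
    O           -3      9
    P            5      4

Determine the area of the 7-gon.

115.5

J→K: (7)(-1) − (8)(3) = -31
K→L: (8)(-2) − (4)(-1) = -12
L→M: (4)(0) − (-5)(-2) = -10
M→N: (-5)(9) − (-10)(0) = -45
N→O: (-10)(9) − (-3)(9) = -63
O→P: (-3)(4) − (5)(9) = -57
P→J: (5)(3) − (7)(4) = -13
Σ = -231
Area = |Σ|/2 = 115.5.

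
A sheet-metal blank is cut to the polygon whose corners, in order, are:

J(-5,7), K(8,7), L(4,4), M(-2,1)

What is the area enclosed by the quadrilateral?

42

Apply the shoelace formula: 2A = Σ (x_i·y_{i+1} − x_{i+1}·y_i), indices taken mod 4.
Cross-terms: -91, 4, 12, -9  ⇒  Σ = -84
Area = |Σ|/2 = 42.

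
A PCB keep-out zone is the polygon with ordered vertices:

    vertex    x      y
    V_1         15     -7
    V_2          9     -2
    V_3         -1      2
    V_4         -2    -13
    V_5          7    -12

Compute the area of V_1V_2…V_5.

156

Cross-terms: 33, 16, 17, 115, 131  ⇒  Σ = 312
Area = |Σ|/2 = 156.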